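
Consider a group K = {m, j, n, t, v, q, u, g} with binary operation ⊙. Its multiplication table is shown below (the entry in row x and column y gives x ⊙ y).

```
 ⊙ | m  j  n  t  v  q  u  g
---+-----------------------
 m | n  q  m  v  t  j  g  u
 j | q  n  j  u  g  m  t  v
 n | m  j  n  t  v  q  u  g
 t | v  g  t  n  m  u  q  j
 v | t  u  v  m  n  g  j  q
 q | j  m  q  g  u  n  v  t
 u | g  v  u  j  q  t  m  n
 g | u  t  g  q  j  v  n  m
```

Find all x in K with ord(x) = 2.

Identity is n. Compute the order of each non-identity element by repeated multiplication:
  m: m → n  (order 2)
  j: j → n  (order 2)
  t: t → n  (order 2)
  v: v → n  (order 2)
  q: q → n  (order 2)
  u: u → m → g → n  (order 4)
  g: g → m → u → n  (order 4)
Elements of order 2: {j, m, q, t, v}.

{j, m, q, t, v}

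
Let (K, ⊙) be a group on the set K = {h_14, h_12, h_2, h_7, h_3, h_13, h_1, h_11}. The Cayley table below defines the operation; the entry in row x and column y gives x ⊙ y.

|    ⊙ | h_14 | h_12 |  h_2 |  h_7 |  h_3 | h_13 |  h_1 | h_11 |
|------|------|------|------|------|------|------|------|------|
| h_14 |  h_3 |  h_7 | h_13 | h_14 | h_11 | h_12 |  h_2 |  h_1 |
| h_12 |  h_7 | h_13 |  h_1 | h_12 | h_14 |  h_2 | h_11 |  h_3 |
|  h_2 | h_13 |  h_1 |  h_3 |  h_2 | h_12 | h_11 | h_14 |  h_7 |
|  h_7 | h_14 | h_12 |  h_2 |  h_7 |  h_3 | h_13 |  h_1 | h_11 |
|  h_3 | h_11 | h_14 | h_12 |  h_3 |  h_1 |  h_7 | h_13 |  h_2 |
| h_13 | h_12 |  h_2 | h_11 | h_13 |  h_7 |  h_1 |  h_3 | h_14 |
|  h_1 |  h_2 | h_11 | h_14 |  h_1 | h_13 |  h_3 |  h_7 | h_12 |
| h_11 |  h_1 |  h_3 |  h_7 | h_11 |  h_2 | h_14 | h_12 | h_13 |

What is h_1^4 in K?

h_1^1 = h_1
h_1^2 = h_1 ⊙ h_1 = h_7
h_1^3 = h_7 ⊙ h_1 = h_1
h_1^4 = h_1 ⊙ h_1 = h_7

h_7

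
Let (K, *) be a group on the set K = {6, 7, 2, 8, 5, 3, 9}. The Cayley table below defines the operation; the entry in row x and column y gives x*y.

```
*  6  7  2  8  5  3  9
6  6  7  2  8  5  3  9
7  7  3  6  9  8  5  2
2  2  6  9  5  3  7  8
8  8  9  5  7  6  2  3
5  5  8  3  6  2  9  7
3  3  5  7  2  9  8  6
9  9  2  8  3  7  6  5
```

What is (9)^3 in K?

9^1 = 9
9^2 = 9*9 = 5
9^3 = 5*9 = 7

7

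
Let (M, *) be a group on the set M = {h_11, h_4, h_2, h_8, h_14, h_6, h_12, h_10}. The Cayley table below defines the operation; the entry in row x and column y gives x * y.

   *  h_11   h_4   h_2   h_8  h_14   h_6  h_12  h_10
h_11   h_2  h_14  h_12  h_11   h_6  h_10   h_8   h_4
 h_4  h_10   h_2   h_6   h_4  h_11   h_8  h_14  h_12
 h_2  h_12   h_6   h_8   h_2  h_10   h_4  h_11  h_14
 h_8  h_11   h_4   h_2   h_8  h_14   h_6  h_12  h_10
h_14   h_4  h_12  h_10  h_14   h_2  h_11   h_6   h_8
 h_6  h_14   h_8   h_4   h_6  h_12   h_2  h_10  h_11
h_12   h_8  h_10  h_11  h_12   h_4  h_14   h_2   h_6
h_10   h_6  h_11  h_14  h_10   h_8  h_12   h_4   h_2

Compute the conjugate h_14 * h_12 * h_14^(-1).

h_11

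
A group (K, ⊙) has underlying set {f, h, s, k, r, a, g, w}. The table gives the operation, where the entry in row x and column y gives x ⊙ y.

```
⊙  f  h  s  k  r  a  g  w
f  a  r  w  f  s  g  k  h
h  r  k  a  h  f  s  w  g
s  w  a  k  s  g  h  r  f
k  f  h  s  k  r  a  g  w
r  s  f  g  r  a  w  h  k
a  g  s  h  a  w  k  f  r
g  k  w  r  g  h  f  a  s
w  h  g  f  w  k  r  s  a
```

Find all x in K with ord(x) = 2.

Identity is k. Compute the order of each non-identity element by repeated multiplication:
  f: f → a → g → k  (order 4)
  h: h → k  (order 2)
  s: s → k  (order 2)
  r: r → a → w → k  (order 4)
  a: a → k  (order 2)
  g: g → a → f → k  (order 4)
  w: w → a → r → k  (order 4)
Elements of order 2: {a, h, s}.

{a, h, s}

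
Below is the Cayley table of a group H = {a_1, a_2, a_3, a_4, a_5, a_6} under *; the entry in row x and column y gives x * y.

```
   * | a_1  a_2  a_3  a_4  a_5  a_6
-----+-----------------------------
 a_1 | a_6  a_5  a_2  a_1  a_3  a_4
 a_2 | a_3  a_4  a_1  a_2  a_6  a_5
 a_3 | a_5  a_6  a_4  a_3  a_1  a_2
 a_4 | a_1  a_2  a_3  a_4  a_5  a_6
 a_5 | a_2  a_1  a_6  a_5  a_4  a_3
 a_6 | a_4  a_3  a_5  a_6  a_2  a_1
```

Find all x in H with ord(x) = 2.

{a_2, a_3, a_5}

Identity is a_4. Compute the order of each non-identity element by repeated multiplication:
  a_1: a_1 → a_6 → a_4  (order 3)
  a_2: a_2 → a_4  (order 2)
  a_3: a_3 → a_4  (order 2)
  a_5: a_5 → a_4  (order 2)
  a_6: a_6 → a_1 → a_4  (order 3)
Elements of order 2: {a_2, a_3, a_5}.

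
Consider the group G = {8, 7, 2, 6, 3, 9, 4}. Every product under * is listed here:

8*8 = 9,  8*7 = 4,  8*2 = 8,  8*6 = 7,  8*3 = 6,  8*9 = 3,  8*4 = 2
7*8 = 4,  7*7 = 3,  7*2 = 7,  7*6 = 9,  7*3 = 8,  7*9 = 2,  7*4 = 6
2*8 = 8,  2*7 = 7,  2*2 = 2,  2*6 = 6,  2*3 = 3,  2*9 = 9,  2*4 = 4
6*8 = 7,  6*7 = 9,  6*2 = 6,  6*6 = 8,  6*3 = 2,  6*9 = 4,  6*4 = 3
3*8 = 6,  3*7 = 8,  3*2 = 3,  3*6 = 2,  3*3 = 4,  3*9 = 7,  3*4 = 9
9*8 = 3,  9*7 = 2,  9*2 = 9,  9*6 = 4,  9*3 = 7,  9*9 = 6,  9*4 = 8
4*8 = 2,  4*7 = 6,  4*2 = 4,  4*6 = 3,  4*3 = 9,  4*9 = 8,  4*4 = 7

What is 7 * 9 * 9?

7 * 9 = 2
2 * 9 = 9

9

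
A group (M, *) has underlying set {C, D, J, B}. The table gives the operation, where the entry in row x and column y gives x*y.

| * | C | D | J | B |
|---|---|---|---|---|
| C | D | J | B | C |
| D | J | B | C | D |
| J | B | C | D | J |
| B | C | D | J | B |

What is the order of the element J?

The identity element is B (its row matches the header).
J^1 = J
J^2 = J*J = D
J^3 = D*J = C
J^4 = C*J = B
The first power of J equal to the identity is J^4, so ord(J) = 4.
(Structurally, M here is isomorphic to the cyclic group Z_4.)

4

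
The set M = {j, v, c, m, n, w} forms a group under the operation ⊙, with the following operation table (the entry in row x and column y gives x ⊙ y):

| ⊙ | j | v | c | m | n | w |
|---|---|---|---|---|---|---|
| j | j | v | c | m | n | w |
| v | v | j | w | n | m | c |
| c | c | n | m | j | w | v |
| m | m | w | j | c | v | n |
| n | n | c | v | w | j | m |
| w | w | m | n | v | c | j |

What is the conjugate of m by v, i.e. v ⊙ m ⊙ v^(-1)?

c

The identity is j. In row v, the entry j sits in column v, so v^(-1) = v.
v ⊙ m = n
n ⊙ v = c
(Structurally, M here is isomorphic to the symmetric group S_3.)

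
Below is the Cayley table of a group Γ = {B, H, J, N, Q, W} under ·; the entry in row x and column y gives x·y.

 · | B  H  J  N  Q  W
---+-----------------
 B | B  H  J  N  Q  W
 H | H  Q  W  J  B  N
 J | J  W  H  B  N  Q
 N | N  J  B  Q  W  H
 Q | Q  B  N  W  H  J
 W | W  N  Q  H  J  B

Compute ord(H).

3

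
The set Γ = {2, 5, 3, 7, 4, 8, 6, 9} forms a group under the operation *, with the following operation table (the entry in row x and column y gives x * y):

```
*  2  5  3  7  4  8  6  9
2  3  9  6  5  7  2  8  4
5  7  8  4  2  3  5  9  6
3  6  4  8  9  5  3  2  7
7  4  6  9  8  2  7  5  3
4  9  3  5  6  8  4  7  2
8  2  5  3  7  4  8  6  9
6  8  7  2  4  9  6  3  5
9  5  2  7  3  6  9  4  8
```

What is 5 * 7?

Read row 5, column 7: 5 * 7 = 2.

2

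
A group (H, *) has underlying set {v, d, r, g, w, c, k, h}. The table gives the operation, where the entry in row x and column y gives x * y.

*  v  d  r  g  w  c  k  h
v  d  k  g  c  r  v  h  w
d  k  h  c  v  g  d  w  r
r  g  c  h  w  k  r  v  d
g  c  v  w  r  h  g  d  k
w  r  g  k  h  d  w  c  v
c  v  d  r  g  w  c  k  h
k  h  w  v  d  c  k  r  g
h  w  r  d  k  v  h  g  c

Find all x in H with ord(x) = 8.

Identity is c. Compute the order of each non-identity element by repeated multiplication:
  v: v → d → k → h → w → r → g → c  (order 8)
  d: d → h → r → c  (order 4)
  r: r → h → d → c  (order 4)
  g: g → r → w → h → k → d → v → c  (order 8)
  w: w → d → g → h → v → r → k → c  (order 8)
  k: k → r → v → h → g → d → w → c  (order 8)
  h: h → c  (order 2)
Elements of order 8: {g, k, v, w}.

{g, k, v, w}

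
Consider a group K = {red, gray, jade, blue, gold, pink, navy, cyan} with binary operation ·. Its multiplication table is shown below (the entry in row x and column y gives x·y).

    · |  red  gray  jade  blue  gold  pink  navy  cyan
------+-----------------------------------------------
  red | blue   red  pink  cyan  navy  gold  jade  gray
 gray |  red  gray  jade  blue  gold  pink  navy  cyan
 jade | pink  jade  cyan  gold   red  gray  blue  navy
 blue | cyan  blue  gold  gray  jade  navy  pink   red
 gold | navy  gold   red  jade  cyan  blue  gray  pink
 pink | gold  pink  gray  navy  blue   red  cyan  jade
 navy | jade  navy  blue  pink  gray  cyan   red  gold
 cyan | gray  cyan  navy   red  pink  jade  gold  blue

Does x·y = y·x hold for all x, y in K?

Check whether the table is symmetric across its main diagonal.
Every entry (row x, col y) equals the entry (row y, col x), so K is abelian.

Yes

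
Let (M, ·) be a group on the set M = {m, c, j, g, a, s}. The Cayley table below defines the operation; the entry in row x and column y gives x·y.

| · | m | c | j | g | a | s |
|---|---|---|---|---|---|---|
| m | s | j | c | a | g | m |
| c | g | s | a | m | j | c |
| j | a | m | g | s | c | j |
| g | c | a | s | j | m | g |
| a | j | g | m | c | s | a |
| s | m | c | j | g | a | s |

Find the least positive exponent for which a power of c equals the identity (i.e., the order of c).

The identity element is s (its row matches the header).
c^1 = c
c^2 = c·c = s
The first power of c equal to the identity is c^2, so ord(c) = 2.
(Structurally, M here is isomorphic to the symmetric group S_3.)

2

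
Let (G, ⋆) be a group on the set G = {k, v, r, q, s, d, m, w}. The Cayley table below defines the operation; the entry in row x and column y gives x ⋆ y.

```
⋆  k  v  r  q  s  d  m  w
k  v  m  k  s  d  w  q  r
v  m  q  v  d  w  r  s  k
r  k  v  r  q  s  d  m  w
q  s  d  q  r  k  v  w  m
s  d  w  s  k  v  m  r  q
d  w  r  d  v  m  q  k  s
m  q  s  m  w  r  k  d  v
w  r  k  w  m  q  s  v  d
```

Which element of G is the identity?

r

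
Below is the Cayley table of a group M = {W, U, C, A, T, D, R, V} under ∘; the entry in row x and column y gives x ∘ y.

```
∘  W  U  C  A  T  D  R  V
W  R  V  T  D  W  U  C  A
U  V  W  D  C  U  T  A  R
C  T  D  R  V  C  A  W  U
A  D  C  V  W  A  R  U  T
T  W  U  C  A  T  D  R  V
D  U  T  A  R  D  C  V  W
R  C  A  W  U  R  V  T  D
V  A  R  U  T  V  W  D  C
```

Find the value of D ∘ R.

V

Read row D, column R: D ∘ R = V.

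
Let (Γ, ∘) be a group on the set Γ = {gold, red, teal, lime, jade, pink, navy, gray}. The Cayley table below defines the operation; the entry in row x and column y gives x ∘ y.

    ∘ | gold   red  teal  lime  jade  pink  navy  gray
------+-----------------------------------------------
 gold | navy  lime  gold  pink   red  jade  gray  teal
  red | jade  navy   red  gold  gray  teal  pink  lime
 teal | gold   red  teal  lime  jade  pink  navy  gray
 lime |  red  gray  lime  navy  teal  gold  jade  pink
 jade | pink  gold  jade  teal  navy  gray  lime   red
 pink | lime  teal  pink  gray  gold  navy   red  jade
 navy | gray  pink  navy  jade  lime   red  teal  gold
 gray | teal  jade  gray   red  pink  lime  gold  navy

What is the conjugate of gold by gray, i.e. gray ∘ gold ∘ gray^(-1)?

The identity is teal. In row gray, the entry teal sits in column gold, so gray^(-1) = gold.
gray ∘ gold = teal
teal ∘ gold = gold

gold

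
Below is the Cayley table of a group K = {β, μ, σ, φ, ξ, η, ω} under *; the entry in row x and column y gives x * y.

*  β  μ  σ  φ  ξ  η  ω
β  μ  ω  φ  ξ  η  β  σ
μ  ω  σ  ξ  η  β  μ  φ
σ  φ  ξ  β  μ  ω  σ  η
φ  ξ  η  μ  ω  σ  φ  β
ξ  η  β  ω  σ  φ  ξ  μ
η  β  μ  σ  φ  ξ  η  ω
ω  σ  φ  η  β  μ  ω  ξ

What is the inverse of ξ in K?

β

First locate the identity: row η matches the header, so η is the identity.
Scan row ξ for η: ξ * β = η. Hence ξ^(-1) = β.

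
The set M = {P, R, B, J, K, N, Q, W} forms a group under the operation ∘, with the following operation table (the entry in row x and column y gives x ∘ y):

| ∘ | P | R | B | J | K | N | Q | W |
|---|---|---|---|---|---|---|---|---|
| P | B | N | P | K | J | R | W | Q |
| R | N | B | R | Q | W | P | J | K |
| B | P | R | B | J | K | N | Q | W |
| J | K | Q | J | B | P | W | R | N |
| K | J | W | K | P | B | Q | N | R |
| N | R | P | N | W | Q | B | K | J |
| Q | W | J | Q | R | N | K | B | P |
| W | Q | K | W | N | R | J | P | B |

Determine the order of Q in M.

The identity element is B (its row matches the header).
Q^1 = Q
Q^2 = Q ∘ Q = B
The first power of Q equal to the identity is Q^2, so ord(Q) = 2.
(Structurally, M here is isomorphic to the elementary abelian group (Z_2)^3.)

2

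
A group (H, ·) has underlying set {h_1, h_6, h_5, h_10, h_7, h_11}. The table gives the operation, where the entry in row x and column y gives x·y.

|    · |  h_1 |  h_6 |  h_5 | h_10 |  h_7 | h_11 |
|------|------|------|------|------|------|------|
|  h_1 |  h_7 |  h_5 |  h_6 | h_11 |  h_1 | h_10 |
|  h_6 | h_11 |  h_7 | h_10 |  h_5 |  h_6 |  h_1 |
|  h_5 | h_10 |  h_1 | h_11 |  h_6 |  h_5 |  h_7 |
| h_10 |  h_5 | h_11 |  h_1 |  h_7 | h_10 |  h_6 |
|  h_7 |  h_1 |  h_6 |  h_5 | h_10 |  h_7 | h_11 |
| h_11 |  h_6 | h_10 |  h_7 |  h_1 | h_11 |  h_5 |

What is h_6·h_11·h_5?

h_6

h_6·h_11 = h_1
h_1·h_5 = h_6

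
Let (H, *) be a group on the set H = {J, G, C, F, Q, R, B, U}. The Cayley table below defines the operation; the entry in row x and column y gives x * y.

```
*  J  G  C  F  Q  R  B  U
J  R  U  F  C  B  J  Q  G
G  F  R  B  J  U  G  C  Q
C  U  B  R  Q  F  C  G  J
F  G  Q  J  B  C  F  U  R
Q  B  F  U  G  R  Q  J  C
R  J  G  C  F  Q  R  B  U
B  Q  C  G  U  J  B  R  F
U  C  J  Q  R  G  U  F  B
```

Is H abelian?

No

U * J = C but J * U = G.
Since U and J do not commute, H is not abelian.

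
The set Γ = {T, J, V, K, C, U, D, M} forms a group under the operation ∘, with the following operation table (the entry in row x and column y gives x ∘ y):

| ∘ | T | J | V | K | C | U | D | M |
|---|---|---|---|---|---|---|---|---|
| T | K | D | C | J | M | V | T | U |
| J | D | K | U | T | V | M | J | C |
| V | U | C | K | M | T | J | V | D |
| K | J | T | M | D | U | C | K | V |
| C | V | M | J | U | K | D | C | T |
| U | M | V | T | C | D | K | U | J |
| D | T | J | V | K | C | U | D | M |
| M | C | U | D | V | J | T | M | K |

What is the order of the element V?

The identity element is D (its row matches the header).
V^1 = V
V^2 = V ∘ V = K
V^3 = K ∘ V = M
V^4 = M ∘ V = D
The first power of V equal to the identity is V^4, so ord(V) = 4.

4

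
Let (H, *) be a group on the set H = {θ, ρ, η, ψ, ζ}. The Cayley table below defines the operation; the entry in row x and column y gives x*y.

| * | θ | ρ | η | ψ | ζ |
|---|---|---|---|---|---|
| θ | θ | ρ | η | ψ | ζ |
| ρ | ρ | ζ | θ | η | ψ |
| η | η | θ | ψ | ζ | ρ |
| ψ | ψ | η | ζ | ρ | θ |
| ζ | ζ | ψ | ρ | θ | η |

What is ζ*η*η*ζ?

ζ*η = ρ
ρ*η = θ
θ*ζ = ζ

ζ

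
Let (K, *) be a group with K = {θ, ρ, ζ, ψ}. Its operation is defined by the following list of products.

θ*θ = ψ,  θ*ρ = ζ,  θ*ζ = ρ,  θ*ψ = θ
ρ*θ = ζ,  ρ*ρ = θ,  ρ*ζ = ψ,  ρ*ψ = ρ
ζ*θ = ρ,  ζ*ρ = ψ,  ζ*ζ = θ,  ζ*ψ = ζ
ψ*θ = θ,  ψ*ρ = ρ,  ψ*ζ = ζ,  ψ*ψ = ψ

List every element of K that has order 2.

{θ}

Identity is ψ. Compute the order of each non-identity element by repeated multiplication:
  θ: θ → ψ  (order 2)
  ρ: ρ → θ → ζ → ψ  (order 4)
  ζ: ζ → θ → ρ → ψ  (order 4)
Elements of order 2: {θ}.
(Structurally, K here is isomorphic to the cyclic group Z_4.)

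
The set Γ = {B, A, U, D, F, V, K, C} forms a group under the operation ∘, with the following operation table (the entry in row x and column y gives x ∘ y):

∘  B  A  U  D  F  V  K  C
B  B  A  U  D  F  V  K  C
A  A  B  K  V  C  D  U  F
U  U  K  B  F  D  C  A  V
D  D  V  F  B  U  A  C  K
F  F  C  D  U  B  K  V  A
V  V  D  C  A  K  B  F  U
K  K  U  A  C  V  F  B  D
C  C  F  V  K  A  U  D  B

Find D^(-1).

D

First locate the identity: row B matches the header, so B is the identity.
Scan row D for B: D ∘ D = B. Hence D^(-1) = D.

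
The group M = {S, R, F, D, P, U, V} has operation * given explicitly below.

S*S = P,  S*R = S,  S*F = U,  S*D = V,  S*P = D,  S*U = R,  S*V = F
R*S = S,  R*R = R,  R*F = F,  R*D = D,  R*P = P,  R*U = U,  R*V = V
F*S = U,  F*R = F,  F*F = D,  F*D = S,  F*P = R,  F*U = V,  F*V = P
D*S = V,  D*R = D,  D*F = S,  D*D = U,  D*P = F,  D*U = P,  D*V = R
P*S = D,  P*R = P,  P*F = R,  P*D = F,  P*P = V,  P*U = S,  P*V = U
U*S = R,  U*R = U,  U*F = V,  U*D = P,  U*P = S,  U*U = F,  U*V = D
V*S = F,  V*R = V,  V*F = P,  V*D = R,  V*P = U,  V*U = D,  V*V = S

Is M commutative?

Check whether the table is symmetric across its main diagonal.
Every entry (row x, col y) equals the entry (row y, col x), so M is abelian.
(In fact M ≅ the cyclic group Z_7.)

Yes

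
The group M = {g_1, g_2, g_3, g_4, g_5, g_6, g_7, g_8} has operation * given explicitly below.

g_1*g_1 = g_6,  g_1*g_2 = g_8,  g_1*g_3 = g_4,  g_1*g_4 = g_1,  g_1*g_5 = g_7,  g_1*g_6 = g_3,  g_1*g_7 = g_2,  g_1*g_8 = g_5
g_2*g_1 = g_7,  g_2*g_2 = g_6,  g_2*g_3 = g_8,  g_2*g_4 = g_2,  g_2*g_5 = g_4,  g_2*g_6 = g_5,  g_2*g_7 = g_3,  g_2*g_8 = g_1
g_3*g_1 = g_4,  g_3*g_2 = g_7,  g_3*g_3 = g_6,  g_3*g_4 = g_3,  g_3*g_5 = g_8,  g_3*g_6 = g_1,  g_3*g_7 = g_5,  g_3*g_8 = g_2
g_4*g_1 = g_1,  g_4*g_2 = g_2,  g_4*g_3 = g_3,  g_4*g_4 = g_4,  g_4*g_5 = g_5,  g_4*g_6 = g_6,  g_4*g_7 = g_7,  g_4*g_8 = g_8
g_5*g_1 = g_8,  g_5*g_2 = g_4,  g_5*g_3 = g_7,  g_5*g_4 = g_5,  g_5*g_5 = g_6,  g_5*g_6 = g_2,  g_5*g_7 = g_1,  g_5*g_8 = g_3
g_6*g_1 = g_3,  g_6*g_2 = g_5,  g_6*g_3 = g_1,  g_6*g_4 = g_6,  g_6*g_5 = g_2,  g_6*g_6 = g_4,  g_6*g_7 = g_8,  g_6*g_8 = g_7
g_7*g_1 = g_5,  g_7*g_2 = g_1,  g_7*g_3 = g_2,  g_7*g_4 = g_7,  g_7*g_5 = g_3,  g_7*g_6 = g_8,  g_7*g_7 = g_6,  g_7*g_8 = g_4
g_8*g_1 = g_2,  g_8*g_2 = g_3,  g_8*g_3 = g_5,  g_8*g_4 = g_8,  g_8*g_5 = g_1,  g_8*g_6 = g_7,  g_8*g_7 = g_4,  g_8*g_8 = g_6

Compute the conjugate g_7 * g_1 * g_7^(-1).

g_3

The identity is g_4. In row g_7, the entry g_4 sits in column g_8, so g_7^(-1) = g_8.
g_7 * g_1 = g_5
g_5 * g_8 = g_3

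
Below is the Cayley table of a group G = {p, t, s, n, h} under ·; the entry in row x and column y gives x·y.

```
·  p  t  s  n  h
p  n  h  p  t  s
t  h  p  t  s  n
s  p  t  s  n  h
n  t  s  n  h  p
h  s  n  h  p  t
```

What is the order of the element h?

The identity element is s (its row matches the header).
h^1 = h
h^2 = h·h = t
h^3 = t·h = n
h^4 = n·h = p
h^5 = p·h = s
The first power of h equal to the identity is h^5, so ord(h) = 5.

5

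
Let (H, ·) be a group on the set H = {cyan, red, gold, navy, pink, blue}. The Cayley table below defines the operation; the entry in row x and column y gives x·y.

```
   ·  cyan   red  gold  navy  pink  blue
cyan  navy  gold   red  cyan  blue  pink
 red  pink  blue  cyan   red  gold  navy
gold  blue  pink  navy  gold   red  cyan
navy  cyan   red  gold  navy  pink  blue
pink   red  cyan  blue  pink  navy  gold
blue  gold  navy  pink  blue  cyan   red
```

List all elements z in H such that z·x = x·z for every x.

An element z is central iff its row equals its column in the table.
For blue: blue·pink = cyan ≠ gold = pink·blue, so blue ∉ Z.
Checking each element this way leaves Z(H) = {navy}.

{navy}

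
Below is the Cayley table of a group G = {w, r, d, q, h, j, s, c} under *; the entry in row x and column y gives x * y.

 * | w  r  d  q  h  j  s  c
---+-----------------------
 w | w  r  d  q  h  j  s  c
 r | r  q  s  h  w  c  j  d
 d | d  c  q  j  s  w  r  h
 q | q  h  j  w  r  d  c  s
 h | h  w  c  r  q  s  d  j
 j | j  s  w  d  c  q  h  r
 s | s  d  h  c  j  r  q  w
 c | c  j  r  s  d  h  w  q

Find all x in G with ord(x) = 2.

Identity is w. Compute the order of each non-identity element by repeated multiplication:
  r: r → q → h → w  (order 4)
  d: d → q → j → w  (order 4)
  q: q → w  (order 2)
  h: h → q → r → w  (order 4)
  j: j → q → d → w  (order 4)
  s: s → q → c → w  (order 4)
  c: c → q → s → w  (order 4)
Elements of order 2: {q}.

{q}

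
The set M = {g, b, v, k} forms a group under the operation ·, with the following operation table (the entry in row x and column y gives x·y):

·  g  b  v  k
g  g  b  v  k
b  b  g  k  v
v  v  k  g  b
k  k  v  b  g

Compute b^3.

b

b^1 = b
b^2 = b·b = g
b^3 = g·b = b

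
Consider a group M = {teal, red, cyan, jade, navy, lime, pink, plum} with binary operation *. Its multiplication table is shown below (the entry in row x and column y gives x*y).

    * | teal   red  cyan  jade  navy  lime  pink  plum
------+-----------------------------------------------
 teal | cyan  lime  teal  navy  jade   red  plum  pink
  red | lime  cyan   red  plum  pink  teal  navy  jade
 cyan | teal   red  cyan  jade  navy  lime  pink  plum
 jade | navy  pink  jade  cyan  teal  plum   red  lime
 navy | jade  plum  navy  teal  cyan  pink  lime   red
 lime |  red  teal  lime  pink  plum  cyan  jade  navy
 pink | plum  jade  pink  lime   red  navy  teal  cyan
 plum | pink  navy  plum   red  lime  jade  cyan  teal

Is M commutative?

plum*lime = jade but lime*plum = navy.
Since plum and lime do not commute, M is not abelian.

No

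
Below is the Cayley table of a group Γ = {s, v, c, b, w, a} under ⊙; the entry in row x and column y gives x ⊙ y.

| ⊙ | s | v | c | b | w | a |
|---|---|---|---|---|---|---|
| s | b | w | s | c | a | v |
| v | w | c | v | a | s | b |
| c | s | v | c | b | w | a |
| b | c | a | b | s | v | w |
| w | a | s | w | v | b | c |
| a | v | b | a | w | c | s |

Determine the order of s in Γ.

3

The identity element is c (its row matches the header).
s^1 = s
s^2 = s ⊙ s = b
s^3 = b ⊙ s = c
The first power of s equal to the identity is s^3, so ord(s) = 3.
(Structurally, Γ here is isomorphic to the cyclic group Z_6.)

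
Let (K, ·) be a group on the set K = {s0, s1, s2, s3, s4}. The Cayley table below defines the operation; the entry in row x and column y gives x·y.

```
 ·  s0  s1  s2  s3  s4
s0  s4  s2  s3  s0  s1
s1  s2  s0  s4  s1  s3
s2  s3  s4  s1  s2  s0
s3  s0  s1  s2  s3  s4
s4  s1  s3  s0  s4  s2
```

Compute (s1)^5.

s1^1 = s1
s1^2 = s1·s1 = s0
s1^3 = s0·s1 = s2
s1^4 = s2·s1 = s4
s1^5 = s4·s1 = s3

s3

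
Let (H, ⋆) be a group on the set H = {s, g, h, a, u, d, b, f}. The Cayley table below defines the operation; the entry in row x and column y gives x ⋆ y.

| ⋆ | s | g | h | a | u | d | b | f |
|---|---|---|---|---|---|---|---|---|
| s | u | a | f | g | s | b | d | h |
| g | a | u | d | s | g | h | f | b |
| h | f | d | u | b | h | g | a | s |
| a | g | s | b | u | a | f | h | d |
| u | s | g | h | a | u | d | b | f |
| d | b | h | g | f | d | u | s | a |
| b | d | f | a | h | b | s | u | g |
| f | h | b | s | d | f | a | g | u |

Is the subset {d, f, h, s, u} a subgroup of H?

h ⋆ d = g, which is not in {d, f, h, s, u}.
The subset is not closed under ⋆, so it is not a subgroup.

No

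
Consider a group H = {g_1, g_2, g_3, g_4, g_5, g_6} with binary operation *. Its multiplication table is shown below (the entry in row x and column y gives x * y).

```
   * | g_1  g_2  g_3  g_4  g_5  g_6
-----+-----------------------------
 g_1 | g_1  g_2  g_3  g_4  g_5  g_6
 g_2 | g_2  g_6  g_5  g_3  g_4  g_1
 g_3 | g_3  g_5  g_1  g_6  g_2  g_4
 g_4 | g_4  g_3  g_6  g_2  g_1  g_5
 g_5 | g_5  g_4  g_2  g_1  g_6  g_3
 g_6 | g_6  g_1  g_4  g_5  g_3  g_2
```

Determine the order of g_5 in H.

6

The identity element is g_1 (its row matches the header).
g_5^1 = g_5
g_5^2 = g_5 * g_5 = g_6
g_5^3 = g_6 * g_5 = g_3
g_5^4 = g_3 * g_5 = g_2
g_5^5 = g_2 * g_5 = g_4
g_5^6 = g_4 * g_5 = g_1
The first power of g_5 equal to the identity is g_5^6, so ord(g_5) = 6.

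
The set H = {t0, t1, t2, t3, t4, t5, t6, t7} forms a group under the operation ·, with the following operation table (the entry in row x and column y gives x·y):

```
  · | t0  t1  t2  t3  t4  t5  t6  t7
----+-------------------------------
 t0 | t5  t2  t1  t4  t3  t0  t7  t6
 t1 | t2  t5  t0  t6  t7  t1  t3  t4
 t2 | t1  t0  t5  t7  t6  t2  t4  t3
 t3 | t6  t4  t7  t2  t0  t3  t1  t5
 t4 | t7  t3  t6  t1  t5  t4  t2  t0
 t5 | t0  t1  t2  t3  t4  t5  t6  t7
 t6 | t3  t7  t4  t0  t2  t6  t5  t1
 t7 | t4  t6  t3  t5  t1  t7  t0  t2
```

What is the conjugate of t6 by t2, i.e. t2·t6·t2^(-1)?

The identity is t5. In row t2, the entry t5 sits in column t2, so t2^(-1) = t2.
t2·t6 = t4
t4·t2 = t6

t6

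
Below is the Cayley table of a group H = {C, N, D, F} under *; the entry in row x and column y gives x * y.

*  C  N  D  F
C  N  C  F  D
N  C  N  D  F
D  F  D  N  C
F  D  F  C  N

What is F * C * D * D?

D

F * C = D
D * D = N
N * D = D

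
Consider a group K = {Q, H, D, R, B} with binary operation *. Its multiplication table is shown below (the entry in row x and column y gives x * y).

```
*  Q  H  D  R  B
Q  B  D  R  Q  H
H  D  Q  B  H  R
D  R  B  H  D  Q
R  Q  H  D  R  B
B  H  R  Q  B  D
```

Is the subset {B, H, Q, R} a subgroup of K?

Q * H = D, which is not in {B, H, Q, R}.
The subset is not closed under *, so it is not a subgroup.

No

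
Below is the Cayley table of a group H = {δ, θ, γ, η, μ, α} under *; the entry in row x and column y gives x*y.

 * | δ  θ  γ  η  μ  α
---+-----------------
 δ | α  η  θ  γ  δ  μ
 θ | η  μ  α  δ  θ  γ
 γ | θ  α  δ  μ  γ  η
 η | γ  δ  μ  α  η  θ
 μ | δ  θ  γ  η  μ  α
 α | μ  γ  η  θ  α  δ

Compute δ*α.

Read row δ, column α: δ*α = μ.
(Structurally, H here is isomorphic to the cyclic group Z_6.)

μ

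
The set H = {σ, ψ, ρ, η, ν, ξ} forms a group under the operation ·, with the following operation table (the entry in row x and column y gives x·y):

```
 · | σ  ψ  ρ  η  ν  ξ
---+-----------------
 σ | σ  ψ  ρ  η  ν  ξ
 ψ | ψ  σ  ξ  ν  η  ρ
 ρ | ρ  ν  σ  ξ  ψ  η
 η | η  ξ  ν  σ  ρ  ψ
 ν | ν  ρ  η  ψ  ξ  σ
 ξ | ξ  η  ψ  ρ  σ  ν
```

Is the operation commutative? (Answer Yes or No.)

ν·ρ = η but ρ·ν = ψ.
Since ν and ρ do not commute, H is not abelian.

No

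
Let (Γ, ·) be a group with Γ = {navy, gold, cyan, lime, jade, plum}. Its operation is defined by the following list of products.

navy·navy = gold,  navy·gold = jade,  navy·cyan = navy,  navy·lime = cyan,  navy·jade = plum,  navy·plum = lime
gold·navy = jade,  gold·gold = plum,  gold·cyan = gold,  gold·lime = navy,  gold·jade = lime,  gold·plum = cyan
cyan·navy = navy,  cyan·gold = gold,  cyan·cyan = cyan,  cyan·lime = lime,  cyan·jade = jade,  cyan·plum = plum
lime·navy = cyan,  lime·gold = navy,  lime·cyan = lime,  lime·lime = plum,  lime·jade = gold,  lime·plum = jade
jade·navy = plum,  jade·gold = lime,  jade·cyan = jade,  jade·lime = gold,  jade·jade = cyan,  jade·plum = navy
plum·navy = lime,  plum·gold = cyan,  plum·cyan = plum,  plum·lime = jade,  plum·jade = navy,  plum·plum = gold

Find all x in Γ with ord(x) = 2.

{jade}

Identity is cyan. Compute the order of each non-identity element by repeated multiplication:
  navy: navy → gold → jade → plum → lime → cyan  (order 6)
  gold: gold → plum → cyan  (order 3)
  lime: lime → plum → jade → gold → navy → cyan  (order 6)
  jade: jade → cyan  (order 2)
  plum: plum → gold → cyan  (order 3)
Elements of order 2: {jade}.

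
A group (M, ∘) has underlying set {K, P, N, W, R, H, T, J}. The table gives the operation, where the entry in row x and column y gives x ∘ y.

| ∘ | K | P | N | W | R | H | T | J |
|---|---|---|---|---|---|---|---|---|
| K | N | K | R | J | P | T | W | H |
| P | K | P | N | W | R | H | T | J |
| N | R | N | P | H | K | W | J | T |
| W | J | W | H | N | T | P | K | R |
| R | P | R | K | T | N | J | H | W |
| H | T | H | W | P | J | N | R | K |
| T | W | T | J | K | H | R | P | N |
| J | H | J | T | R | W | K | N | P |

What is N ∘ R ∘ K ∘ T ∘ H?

N ∘ R = K
K ∘ K = N
N ∘ T = J
J ∘ H = K
(Structurally, M here is isomorphic to Z_2 x Z_4.)

K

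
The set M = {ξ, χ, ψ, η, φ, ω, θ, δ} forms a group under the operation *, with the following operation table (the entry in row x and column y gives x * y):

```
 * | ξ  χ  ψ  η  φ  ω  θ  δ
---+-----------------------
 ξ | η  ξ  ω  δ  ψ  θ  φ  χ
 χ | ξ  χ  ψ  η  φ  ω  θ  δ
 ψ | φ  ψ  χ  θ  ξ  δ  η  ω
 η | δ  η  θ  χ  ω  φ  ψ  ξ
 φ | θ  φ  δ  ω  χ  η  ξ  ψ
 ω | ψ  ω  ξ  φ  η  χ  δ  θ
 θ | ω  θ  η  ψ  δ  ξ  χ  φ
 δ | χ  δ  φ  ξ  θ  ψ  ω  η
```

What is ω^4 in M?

ω^1 = ω
ω^2 = ω * ω = χ
ω^3 = χ * ω = ω
ω^4 = ω * ω = χ

χ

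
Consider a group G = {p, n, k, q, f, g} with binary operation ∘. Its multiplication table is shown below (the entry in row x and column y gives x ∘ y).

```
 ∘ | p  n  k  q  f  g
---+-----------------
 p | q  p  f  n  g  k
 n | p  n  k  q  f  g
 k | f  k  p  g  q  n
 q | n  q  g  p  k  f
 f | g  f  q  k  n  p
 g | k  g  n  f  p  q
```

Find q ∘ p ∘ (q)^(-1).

The identity is n. In row q, the entry n sits in column p, so q^(-1) = p.
q ∘ p = n
n ∘ p = p

p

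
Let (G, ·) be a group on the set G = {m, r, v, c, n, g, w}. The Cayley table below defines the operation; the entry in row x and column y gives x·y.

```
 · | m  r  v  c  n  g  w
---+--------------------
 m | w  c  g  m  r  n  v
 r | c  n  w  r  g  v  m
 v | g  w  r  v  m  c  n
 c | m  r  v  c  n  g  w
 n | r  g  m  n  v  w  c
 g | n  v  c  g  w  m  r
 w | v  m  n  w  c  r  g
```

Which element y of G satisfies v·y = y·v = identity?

g

First locate the identity: row c matches the header, so c is the identity.
Scan row v for c: v·g = c. Hence v^(-1) = g.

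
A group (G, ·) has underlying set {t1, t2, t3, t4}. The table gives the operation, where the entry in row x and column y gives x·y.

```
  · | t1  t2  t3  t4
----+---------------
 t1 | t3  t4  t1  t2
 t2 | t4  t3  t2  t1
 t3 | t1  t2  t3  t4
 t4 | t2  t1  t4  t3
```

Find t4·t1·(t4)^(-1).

t1

The identity is t3. In row t4, the entry t3 sits in column t4, so t4^(-1) = t4.
t4·t1 = t2
t2·t4 = t1
(Structurally, G here is isomorphic to the Klein four-group V_4.)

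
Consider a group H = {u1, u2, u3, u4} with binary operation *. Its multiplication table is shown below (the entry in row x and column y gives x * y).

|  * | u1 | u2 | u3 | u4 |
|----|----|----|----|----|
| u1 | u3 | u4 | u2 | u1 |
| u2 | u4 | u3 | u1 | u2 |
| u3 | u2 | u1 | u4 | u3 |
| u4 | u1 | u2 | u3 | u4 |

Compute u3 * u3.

u4

Read row u3, column u3: u3 * u3 = u4.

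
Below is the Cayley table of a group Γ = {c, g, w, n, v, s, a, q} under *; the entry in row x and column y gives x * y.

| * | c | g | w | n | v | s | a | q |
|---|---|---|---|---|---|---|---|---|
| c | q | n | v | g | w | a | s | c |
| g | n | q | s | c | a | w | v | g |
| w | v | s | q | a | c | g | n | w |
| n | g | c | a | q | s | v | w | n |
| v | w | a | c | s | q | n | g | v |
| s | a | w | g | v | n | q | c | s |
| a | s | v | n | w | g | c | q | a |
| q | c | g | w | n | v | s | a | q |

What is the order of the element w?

2

The identity element is q (its row matches the header).
w^1 = w
w^2 = w * w = q
The first power of w equal to the identity is w^2, so ord(w) = 2.
(Structurally, Γ here is isomorphic to the elementary abelian group (Z_2)^3.)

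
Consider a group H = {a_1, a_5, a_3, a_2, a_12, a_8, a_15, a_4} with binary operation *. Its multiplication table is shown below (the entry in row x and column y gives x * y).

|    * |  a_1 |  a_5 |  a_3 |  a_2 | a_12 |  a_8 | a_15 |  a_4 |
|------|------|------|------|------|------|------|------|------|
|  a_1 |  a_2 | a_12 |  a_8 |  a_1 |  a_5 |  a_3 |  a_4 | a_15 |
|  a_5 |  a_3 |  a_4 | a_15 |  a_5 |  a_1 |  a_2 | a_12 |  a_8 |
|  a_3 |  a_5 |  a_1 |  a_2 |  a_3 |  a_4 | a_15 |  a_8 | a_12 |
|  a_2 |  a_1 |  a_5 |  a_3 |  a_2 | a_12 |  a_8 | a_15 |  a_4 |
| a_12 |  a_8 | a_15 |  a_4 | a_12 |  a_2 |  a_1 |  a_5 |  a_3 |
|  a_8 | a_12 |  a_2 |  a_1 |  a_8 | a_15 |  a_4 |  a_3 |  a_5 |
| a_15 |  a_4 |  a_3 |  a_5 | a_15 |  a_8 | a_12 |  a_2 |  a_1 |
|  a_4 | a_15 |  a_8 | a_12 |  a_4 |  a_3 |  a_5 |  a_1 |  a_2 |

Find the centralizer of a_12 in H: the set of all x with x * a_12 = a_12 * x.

{a_12, a_2, a_3, a_4}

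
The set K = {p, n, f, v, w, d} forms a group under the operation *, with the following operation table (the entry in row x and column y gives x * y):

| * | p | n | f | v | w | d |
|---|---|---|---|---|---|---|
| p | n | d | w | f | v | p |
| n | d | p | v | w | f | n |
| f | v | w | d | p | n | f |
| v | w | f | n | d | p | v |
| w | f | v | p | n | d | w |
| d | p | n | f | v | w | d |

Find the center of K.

An element z is central iff its row equals its column in the table.
For n: n * v = w ≠ f = v * n, so n ∉ Z.
Checking each element this way leaves Z(K) = {d}.

{d}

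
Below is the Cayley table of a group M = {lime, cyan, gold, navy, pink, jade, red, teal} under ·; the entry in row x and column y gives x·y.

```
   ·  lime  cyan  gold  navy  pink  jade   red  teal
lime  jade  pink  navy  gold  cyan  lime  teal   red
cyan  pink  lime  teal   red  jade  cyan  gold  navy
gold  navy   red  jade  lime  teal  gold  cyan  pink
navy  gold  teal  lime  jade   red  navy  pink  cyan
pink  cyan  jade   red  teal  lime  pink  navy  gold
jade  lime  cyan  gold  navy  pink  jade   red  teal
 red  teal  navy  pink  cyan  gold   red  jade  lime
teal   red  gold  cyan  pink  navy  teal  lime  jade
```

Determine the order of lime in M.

The identity element is jade (its row matches the header).
lime^1 = lime
lime^2 = lime·lime = jade
The first power of lime equal to the identity is lime^2, so ord(lime) = 2.

2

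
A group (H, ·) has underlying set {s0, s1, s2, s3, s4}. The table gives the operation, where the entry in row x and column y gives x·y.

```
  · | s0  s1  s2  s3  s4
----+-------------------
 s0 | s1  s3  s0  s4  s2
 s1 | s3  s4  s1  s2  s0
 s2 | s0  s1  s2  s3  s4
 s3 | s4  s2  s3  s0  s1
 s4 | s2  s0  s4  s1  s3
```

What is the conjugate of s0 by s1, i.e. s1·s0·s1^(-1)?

s0

The identity is s2. In row s1, the entry s2 sits in column s3, so s1^(-1) = s3.
s1·s0 = s3
s3·s3 = s0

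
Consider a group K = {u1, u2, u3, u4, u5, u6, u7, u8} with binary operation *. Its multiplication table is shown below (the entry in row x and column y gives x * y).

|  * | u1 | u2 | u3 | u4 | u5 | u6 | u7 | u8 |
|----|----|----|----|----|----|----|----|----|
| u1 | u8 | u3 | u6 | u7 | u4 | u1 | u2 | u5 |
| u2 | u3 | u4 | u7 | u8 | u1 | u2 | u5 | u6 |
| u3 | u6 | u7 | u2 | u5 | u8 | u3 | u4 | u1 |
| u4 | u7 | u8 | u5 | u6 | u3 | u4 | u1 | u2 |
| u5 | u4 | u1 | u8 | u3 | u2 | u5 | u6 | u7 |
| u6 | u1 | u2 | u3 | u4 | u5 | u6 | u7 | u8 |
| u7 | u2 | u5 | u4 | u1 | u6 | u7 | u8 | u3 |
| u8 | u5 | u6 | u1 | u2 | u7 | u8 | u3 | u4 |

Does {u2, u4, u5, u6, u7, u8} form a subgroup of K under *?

u8 * u7 = u3, which is not in {u2, u4, u5, u6, u7, u8}.
The subset is not closed under *, so it is not a subgroup.
(Structurally, K here is isomorphic to the cyclic group Z_8.)

No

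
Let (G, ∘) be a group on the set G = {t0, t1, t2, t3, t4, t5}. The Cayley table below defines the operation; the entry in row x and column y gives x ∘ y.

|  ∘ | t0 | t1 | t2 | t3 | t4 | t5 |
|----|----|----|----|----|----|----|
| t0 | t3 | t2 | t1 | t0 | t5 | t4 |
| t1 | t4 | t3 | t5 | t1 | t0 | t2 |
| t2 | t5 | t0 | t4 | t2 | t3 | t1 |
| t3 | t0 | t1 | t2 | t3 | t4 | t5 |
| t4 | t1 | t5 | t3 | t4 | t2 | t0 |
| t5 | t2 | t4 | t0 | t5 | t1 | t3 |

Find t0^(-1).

t0

First locate the identity: row t3 matches the header, so t3 is the identity.
Scan row t0 for t3: t0 ∘ t0 = t3. Hence t0^(-1) = t0.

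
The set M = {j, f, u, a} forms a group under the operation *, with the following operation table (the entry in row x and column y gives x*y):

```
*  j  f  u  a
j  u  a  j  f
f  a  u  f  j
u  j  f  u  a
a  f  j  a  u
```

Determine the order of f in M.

The identity element is u (its row matches the header).
f^1 = f
f^2 = f*f = u
The first power of f equal to the identity is f^2, so ord(f) = 2.

2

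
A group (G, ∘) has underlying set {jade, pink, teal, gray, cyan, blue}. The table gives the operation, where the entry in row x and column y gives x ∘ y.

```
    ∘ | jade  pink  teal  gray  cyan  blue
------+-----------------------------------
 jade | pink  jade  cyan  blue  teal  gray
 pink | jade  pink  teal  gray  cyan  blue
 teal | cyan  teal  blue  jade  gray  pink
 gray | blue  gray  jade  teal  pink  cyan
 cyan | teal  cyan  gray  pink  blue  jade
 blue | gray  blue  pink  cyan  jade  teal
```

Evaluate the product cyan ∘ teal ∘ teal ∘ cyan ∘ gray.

jade

cyan ∘ teal = gray
gray ∘ teal = jade
jade ∘ cyan = teal
teal ∘ gray = jade
(Structurally, G here is isomorphic to the cyclic group Z_6.)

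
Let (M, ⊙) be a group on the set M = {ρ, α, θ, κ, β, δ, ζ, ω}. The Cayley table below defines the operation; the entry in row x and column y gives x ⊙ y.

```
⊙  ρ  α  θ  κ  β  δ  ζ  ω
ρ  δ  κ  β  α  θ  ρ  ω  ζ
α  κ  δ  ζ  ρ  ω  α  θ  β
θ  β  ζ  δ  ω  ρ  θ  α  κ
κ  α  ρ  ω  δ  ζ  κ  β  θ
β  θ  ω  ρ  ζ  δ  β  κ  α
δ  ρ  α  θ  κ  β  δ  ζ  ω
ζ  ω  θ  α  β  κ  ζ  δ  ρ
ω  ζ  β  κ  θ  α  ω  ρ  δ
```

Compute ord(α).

The identity element is δ (its row matches the header).
α^1 = α
α^2 = α ⊙ α = δ
The first power of α equal to the identity is α^2, so ord(α) = 2.

2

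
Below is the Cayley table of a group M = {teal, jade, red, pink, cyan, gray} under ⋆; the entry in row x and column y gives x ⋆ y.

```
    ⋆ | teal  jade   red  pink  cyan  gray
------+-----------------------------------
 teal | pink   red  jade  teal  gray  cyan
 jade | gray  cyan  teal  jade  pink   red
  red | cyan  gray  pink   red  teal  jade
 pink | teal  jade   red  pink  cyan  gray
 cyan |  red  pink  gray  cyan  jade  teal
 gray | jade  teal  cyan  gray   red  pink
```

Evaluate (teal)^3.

teal

teal^1 = teal
teal^2 = teal ⋆ teal = pink
teal^3 = pink ⋆ teal = teal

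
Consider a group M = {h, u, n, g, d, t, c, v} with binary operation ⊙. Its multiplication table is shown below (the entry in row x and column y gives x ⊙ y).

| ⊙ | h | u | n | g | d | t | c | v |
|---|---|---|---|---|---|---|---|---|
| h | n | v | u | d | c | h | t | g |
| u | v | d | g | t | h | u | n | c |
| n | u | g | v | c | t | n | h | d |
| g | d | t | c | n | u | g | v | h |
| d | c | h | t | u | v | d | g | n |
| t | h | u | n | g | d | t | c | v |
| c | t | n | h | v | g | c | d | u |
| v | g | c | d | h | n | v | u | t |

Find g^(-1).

u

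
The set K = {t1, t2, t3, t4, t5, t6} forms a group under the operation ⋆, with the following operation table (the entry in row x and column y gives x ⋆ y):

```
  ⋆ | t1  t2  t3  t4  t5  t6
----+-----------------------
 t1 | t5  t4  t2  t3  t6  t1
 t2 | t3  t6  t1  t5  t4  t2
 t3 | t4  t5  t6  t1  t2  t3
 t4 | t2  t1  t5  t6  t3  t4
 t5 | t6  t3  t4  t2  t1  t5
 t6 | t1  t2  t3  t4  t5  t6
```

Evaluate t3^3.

t3^1 = t3
t3^2 = t3 ⋆ t3 = t6
t3^3 = t6 ⋆ t3 = t3

t3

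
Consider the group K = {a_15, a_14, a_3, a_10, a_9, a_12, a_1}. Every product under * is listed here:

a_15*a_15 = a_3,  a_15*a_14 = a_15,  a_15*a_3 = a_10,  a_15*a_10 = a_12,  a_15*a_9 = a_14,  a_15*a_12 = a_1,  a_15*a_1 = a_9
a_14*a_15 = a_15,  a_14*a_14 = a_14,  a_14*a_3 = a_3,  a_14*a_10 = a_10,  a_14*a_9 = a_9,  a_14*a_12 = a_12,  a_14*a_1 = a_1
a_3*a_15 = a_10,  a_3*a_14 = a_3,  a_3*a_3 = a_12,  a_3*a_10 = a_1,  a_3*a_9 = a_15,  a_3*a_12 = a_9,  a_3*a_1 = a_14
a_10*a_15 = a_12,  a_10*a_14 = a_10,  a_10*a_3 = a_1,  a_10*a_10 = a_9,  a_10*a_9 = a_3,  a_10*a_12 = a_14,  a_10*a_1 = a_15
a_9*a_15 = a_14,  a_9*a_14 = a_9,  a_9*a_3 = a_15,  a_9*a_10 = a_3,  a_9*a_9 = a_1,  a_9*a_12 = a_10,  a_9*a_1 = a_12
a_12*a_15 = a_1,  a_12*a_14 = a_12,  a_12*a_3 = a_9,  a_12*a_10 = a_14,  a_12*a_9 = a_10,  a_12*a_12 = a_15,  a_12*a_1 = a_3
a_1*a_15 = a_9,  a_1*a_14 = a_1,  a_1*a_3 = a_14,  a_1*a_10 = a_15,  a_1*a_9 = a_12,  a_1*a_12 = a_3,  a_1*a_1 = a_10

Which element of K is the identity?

a_14

The identity e satisfies e*x = x for all x, so its row in the table reproduces the column headers.
Row a_14 reads: a_15, a_14, a_3, a_10, a_9, a_12, a_1 — exactly the header order. So a_14 is the identity.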